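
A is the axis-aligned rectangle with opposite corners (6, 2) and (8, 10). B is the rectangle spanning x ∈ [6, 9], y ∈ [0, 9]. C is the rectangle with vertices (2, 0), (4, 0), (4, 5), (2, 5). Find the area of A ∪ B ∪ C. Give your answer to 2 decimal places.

39.00

By inclusion–exclusion:
Individual areas: |A| = 16, |B| = 27, |C| = 10.
|A∩B|: x∈[6,8], y∈[2,9] → 2·7 = 14.
|A∩C| = 0 (no overlap).
|B∩C| = 0 (no overlap).
|A∩B∩C| = 0.
|A ∪ B ∪ C| = 53 − 14 + 0 = 39.00.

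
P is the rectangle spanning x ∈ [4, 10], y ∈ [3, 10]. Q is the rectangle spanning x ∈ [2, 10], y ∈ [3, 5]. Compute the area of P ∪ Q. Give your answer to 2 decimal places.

By inclusion–exclusion:
Individual areas: |P| = 42, |Q| = 16.
|P∩Q|: x∈[4,10], y∈[3,5] → 6·2 = 12.
|P ∪ Q| = 58 − 12 = 46.00.

46.00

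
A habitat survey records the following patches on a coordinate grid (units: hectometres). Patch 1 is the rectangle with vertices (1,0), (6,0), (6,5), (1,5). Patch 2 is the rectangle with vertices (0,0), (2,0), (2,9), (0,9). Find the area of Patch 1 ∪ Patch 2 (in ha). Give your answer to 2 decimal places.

38.00

By inclusion–exclusion:
Individual areas: |Patch 1| = 25, |Patch 2| = 18.
|Patch 1∩Patch 2|: x∈[1,2], y∈[0,5] → 1·5 = 5.
|Patch 1 ∪ Patch 2| = 43 − 5 = 38.00.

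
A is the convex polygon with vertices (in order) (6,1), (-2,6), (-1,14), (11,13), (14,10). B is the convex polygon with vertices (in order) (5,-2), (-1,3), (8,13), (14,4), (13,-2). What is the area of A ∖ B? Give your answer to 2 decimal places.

|A| = 134.5, |A∩B| = 65.1691.
|A ∖ B| = |A| − |A∩B| = 134.5 − 65.1691 = 69.33.

69.33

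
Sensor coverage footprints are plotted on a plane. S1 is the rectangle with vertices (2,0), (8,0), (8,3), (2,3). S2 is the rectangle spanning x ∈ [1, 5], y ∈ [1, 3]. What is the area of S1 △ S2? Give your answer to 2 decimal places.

|S1∩S2|: x∈[2,5], y∈[1,3] → 3·2 = 6.
|S1 △ S2| = |S1| + |S2| − 2·|S1∩S2| = 18 + 8 − 12 = 14.00.

14.00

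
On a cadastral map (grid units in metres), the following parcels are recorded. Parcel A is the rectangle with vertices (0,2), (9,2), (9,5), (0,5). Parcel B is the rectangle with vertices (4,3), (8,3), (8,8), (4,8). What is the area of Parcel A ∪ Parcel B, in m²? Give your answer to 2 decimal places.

By inclusion–exclusion:
Individual areas: |Parcel A| = 27, |Parcel B| = 20.
|Parcel A∩Parcel B|: x∈[4,8], y∈[3,5] → 4·2 = 8.
|Parcel A ∪ Parcel B| = 47 − 8 = 39.00.

39.00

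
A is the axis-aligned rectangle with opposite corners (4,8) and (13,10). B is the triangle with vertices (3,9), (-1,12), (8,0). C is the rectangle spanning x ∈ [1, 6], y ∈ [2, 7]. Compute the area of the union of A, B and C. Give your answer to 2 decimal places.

By inclusion–exclusion:
Individual areas: |A| = 18, |B| = 10.5, |C| = 25.
|A∩B| = 0.
|A∩C| = 0 (no overlap).
|B∩C| = 3.8306.
|A∩B∩C| = 0.
|A ∪ B ∪ C| = 53.5 − 3.8306 + 0 = 49.67.

49.67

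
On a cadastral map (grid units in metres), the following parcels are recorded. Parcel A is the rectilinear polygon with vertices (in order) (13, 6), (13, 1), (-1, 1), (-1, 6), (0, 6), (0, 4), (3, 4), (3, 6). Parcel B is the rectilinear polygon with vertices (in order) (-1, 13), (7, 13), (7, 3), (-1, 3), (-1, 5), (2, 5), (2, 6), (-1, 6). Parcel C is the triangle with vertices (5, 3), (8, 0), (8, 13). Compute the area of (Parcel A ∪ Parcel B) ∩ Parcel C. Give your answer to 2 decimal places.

The region (Parcel A ∪ Parcel B) ∩ Parcel C is the polygon with vertices (7,1), (5,3), (7,9.667), (7,6), (8,6), (8,1).
By the shoelace formula its area is 13.67.

13.67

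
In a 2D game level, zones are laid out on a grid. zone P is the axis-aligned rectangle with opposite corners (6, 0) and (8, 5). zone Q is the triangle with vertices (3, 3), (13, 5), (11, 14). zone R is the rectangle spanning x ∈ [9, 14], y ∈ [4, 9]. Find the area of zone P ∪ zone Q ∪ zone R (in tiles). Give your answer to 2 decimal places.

By inclusion–exclusion:
Individual areas: |zone P| = 10, |zone Q| = 47, |zone R| = 25.
|zone P∩zone Q| = 2.4.
|zone P∩zone R| = 0 (no overlap).
|zone Q∩zone R| = 15.8222.
|zone P∩zone Q∩zone R| = 0.
|zone P ∪ zone Q ∪ zone R| = 82 − 18.2222 + 0 = 63.78.

63.78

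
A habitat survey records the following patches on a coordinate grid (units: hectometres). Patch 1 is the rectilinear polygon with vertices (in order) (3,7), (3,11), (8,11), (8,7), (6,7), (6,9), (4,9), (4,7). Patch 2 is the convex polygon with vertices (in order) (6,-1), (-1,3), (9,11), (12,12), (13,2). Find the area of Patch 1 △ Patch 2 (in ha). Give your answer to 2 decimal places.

107.40

|Patch 1| = 16, |Patch 2| = 101, |Patch 1∩Patch 2| = 4.8.
|Patch 1 △ Patch 2| = |Patch 1| + |Patch 2| − 2·|Patch 1∩Patch 2| = 16 + 101 − 9.6 = 107.40.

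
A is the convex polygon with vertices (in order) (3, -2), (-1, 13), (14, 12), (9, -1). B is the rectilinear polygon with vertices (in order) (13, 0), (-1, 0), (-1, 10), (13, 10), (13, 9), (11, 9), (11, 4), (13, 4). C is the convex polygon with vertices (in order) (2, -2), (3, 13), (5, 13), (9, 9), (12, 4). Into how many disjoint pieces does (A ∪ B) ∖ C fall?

3

(A ∪ B) ∖ C splits into 3 disjoint pieces (area 44.6357, area 27.5977, area 24.9337).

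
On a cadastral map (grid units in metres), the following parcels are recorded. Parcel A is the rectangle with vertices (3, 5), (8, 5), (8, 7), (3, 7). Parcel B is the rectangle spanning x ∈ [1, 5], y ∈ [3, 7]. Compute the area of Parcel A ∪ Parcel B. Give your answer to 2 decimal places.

22.00

By inclusion–exclusion:
Individual areas: |Parcel A| = 10, |Parcel B| = 16.
|Parcel A∩Parcel B|: x∈[3,5], y∈[5,7] → 2·2 = 4.
|Parcel A ∪ Parcel B| = 26 − 4 = 22.00.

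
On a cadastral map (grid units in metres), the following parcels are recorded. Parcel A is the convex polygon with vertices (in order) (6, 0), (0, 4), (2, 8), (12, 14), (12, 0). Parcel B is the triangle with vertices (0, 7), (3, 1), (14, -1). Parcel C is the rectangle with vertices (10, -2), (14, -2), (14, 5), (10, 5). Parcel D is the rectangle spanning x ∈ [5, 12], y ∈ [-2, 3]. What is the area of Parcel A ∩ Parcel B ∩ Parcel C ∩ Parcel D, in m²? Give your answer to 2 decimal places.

The intersection is the polygon with vertices (12,0), (10,0), (10,1.286), (12,0.143).
By the shoelace formula its area is 1.43.

1.43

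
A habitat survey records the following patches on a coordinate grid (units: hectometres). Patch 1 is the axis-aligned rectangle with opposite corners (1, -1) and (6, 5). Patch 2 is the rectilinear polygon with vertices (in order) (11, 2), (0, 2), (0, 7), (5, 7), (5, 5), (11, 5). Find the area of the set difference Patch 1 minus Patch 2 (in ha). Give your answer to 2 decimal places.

15.00

|Patch 1| = 30, |Patch 1∩Patch 2| = 15.
|Patch 1 ∖ Patch 2| = |Patch 1| − |Patch 1∩Patch 2| = 30 − 15 = 15.00.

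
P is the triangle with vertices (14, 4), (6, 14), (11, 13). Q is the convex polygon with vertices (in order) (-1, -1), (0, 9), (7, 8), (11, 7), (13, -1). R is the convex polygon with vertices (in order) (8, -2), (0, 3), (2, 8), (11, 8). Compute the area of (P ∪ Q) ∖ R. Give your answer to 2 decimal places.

|P ∪ Q| = 134.5.
|(P ∪ Q) ∩ R| = 67.2077.
|(P ∪ Q) ∖ R| = 134.5 − 67.2077 = 67.29.

67.29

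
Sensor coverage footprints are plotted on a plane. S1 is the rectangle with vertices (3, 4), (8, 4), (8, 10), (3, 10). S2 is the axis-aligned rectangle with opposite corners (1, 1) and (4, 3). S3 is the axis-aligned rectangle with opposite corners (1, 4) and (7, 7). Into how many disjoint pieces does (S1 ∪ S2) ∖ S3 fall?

(S1 ∪ S2) ∖ S3 splits into 2 disjoint pieces (area 18, area 6).

2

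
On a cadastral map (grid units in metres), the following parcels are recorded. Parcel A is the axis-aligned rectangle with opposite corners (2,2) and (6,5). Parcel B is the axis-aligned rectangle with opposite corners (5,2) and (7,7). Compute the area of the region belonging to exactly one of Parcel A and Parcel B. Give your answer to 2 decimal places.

16.00

|Parcel A∩Parcel B|: x∈[5,6], y∈[2,5] → 1·3 = 3.
|Parcel A △ Parcel B| = |Parcel A| + |Parcel B| − 2·|Parcel A∩Parcel B| = 12 + 10 − 6 = 16.00.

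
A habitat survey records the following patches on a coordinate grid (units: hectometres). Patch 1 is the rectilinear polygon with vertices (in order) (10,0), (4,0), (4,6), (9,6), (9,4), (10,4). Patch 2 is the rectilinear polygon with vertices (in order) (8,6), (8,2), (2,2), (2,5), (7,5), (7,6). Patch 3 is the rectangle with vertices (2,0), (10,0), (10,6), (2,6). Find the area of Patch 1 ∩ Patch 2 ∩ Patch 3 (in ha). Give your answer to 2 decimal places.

The intersection is the polygon with vertices (7,5), (7,6), (8,6), (8,2), (4,2), (4,5).
By the shoelace formula its area is 13.00.

13.00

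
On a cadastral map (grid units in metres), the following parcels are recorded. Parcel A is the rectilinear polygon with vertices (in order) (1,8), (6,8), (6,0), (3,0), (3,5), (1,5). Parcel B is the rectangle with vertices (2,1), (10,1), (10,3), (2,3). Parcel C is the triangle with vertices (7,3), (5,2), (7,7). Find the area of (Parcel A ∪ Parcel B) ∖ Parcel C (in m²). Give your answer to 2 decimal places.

38.75

|Parcel A ∪ Parcel B| = 40.
|(Parcel A ∪ Parcel B) ∩ Parcel C| = 1.25.
|(Parcel A ∪ Parcel B) ∖ Parcel C| = 40 − 1.25 = 38.75.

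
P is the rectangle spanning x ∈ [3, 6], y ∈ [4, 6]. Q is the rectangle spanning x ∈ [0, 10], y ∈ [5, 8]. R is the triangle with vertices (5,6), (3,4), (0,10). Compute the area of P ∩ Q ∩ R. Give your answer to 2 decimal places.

1.50

The intersection is the polygon with vertices (5,6), (4,5), (3,5), (3,6).
By the shoelace formula its area is 1.50.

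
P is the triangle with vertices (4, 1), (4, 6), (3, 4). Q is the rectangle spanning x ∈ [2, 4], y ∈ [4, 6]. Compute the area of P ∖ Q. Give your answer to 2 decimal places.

|P| = 2.5, |P∩Q| = 1.
|P ∖ Q| = |P| − |P∩Q| = 2.5 − 1 = 1.50.

1.50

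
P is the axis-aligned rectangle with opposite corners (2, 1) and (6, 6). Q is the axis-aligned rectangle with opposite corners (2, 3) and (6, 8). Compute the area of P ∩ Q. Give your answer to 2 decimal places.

12.00

|P∩Q|: x∈[2,6], y∈[3,6] → 4·3 = 12.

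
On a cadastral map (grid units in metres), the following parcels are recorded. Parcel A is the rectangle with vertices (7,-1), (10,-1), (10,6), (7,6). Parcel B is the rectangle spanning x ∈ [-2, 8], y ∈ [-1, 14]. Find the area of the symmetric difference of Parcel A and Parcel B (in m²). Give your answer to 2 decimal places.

157.00

|Parcel A∩Parcel B|: x∈[7,8], y∈[-1,6] → 1·7 = 7.
|Parcel A △ Parcel B| = |Parcel A| + |Parcel B| − 2·|Parcel A∩Parcel B| = 21 + 150 − 14 = 157.00.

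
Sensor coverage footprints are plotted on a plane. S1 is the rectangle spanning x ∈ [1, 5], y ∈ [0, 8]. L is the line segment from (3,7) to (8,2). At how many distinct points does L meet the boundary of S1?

The segment meets the boundary at (5,5).

1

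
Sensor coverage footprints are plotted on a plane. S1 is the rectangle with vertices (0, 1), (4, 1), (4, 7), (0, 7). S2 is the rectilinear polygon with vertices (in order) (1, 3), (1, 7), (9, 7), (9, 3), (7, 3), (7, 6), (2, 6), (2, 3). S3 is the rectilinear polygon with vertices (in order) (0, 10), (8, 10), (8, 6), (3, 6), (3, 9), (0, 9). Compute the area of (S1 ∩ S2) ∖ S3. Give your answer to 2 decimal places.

|S1 ∩ S2| = 6.
|(S1 ∩ S2) ∩ S3| = 1.
|(S1 ∩ S2) ∖ S3| = 6 − 1 = 5.00.

5.00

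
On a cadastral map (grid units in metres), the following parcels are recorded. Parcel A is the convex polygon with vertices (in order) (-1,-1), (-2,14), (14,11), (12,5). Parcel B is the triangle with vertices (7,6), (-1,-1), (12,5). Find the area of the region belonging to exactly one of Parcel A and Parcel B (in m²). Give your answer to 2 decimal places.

|Parcel A| = 151.5, |Parcel B| = 21.5, |Parcel A∩Parcel B| = 21.5.
|Parcel A △ Parcel B| = |Parcel A| + |Parcel B| − 2·|Parcel A∩Parcel B| = 151.5 + 21.5 − 43 = 130.00.

130.00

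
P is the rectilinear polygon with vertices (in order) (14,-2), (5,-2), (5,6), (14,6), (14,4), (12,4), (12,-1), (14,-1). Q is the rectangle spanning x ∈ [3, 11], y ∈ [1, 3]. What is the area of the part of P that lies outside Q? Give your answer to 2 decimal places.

|P| = 62, |P∩Q| = 12.
|P ∖ Q| = |P| − |P∩Q| = 62 − 12 = 50.00.

50.00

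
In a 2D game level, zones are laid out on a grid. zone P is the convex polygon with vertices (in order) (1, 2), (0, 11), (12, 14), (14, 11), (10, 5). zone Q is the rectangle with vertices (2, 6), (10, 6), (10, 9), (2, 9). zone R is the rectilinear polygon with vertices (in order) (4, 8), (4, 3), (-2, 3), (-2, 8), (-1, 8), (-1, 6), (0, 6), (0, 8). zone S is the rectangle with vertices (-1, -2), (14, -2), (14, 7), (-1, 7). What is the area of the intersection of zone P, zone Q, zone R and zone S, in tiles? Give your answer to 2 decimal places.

2.00

The intersection is the polygon with vertices (4,6), (2,6), (2,7), (4,7).
By the shoelace formula its area is 2.00.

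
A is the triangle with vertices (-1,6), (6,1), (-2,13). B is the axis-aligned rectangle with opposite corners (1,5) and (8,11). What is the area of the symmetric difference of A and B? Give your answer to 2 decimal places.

55.83

|A| = 22, |B| = 42, |A∩B| = 4.0833.
|A △ B| = |A| + |B| − 2·|A∩B| = 22 + 42 − 8.1667 = 55.83.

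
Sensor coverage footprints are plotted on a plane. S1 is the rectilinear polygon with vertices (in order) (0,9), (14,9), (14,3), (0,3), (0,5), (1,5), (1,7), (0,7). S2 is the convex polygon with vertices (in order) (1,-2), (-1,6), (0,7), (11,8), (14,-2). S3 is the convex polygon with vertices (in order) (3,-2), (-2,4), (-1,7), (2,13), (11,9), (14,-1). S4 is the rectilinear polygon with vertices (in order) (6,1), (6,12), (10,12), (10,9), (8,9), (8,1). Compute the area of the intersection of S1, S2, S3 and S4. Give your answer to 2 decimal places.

The intersection is the polygon with vertices (8,7.727), (8,3), (6,3), (6,7.545).
By the shoelace formula its area is 9.27.

9.27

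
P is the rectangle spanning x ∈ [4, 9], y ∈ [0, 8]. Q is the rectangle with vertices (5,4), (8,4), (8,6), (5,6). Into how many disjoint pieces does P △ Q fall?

1

P △ Q is a single connected region.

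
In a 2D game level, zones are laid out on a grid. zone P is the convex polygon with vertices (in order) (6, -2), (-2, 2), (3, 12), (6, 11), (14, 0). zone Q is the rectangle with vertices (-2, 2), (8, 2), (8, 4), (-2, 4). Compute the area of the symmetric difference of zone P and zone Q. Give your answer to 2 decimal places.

|zone P| = 121.5, |zone Q| = 20, |zone P∩zone Q| = 19.
|zone P △ zone Q| = |zone P| + |zone Q| − 2·|zone P∩zone Q| = 121.5 + 20 − 38 = 103.50.

103.50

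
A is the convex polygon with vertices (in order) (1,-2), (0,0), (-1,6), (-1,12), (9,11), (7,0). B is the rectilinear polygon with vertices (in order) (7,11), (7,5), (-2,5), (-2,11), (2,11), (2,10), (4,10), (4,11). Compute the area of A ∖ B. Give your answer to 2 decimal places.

|A| = 108, |A∩B| = 45.9167.
|A ∖ B| = |A| − |A∩B| = 108 − 45.9167 = 62.08.

62.08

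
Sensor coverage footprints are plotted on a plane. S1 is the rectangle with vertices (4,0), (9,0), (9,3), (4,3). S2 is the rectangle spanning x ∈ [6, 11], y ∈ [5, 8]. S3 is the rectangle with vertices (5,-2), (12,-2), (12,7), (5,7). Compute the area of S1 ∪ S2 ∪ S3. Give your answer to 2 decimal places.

71.00

By inclusion–exclusion:
Individual areas: |S1| = 15, |S2| = 15, |S3| = 63.
|S1∩S2| = 0 (no overlap).
|S1∩S3|: x∈[5,9], y∈[0,3] → 4·3 = 12.
|S2∩S3|: x∈[6,11], y∈[5,7] → 5·2 = 10.
|S1∩S2∩S3| = 0.
|S1 ∪ S2 ∪ S3| = 93 − 22 + 0 = 71.00.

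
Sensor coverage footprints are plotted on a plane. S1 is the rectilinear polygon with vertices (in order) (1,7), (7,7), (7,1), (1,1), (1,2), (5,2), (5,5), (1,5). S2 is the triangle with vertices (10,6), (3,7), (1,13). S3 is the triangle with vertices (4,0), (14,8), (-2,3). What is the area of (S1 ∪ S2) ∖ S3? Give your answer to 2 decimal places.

30.92

|S1 ∪ S2| = 42.8571.
|(S1 ∪ S2) ∩ S3| = 11.9409.
|(S1 ∪ S2) ∖ S3| = 42.8571 − 11.9409 = 30.92.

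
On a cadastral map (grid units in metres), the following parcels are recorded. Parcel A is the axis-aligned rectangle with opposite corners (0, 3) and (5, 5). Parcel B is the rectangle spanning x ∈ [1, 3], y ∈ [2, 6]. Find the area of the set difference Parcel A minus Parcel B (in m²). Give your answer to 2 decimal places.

|Parcel A∩Parcel B|: x∈[1,3], y∈[3,5] → 2·2 = 4.
|Parcel A| = 10.
|Parcel A ∖ Parcel B| = |Parcel A| − |Parcel A∩Parcel B| = 10 − 4 = 6.00.

6.00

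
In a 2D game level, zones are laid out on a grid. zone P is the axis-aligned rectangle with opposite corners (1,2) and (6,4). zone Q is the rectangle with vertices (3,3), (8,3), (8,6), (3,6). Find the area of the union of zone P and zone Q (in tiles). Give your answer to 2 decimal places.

22.00

By inclusion–exclusion:
Individual areas: |zone P| = 10, |zone Q| = 15.
|zone P∩zone Q|: x∈[3,6], y∈[3,4] → 3·1 = 3.
|zone P ∪ zone Q| = 25 − 3 = 22.00.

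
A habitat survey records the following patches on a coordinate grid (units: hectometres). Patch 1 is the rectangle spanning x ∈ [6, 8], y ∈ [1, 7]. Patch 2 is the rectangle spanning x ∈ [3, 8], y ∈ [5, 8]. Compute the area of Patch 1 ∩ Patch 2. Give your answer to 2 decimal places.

4.00

|Patch 1∩Patch 2|: x∈[6,8], y∈[5,7] → 2·2 = 4.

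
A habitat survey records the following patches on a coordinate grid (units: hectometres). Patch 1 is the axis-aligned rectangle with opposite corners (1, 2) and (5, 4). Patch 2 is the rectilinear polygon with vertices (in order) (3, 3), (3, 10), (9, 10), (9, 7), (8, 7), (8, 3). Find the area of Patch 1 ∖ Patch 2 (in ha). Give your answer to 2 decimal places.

|Patch 1| = 8, |Patch 1∩Patch 2| = 2.
|Patch 1 ∖ Patch 2| = |Patch 1| − |Patch 1∩Patch 2| = 8 − 2 = 6.00.

6.00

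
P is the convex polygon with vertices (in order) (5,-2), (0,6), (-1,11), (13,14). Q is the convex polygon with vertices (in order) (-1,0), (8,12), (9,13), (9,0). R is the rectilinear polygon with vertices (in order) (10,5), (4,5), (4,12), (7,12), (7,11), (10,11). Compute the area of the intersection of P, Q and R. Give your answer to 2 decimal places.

22.71

The intersection is the polygon with vertices (7.25,11), (9,11), (9,6), (8.5,5), (4,5), (4,6.667).
By the shoelace formula its area is 22.71.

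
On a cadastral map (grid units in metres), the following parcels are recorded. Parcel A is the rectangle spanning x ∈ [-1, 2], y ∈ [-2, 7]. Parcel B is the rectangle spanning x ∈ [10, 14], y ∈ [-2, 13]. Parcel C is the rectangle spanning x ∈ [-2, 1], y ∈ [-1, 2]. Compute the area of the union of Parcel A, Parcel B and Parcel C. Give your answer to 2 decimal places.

90.00

By inclusion–exclusion:
Individual areas: |Parcel A| = 27, |Parcel B| = 60, |Parcel C| = 9.
|Parcel A∩Parcel B| = 0 (no overlap).
|Parcel A∩Parcel C|: x∈[-1,1], y∈[-1,2] → 2·3 = 6.
|Parcel B∩Parcel C| = 0 (no overlap).
|Parcel A∩Parcel B∩Parcel C| = 0.
|Parcel A ∪ Parcel B ∪ Parcel C| = 96 − 6 + 0 = 90.00.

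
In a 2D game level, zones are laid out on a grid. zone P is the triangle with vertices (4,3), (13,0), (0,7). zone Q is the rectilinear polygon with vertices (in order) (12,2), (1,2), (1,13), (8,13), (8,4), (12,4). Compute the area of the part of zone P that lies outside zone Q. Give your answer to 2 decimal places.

|zone P| = 12, |zone P∩zone Q| = 9.4835.
|zone P ∖ zone Q| = |zone P| − |zone P∩zone Q| = 12 − 9.4835 = 2.52.

2.52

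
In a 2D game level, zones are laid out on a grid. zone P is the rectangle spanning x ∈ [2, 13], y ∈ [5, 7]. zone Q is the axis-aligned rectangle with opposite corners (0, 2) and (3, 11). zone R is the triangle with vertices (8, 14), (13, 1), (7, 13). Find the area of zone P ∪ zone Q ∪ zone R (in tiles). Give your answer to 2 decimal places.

By inclusion–exclusion:
Individual areas: |zone P| = 22, |zone Q| = 27, |zone R| = 9.
|zone P∩zone Q|: x∈[2,3], y∈[5,7] → 1·2 = 2.
|zone P∩zone R| = 1.1538.
|zone Q∩zone R| = 0.
|zone P∩zone Q∩zone R| = 0.
|zone P ∪ zone Q ∪ zone R| = 58 − 3.1538 + 0 = 54.85.

54.85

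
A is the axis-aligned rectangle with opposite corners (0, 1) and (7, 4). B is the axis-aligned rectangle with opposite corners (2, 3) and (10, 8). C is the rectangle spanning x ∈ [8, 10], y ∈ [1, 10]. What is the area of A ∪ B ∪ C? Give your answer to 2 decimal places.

By inclusion–exclusion:
Individual areas: |A| = 21, |B| = 40, |C| = 18.
|A∩B|: x∈[2,7], y∈[3,4] → 5·1 = 5.
|A∩C| = 0 (no overlap).
|B∩C|: x∈[8,10], y∈[3,8] → 2·5 = 10.
|A∩B∩C| = 0.
|A ∪ B ∪ C| = 79 − 15 + 0 = 64.00.

64.00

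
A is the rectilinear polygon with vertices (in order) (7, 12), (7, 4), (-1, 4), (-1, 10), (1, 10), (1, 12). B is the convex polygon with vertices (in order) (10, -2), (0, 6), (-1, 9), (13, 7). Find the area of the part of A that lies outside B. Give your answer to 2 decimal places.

|A| = 60, |A∩B| = 29.4286.
|A ∖ B| = |A| − |A∩B| = 60 − 29.4286 = 30.57.

30.57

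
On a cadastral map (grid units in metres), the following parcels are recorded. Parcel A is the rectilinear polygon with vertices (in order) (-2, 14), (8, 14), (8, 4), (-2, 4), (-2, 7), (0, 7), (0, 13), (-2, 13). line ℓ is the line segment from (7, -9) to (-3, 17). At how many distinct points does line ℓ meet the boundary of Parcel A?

The segment meets the boundary at (-1.846,14), (-1.462,13), (0,9.2), (2,4).

4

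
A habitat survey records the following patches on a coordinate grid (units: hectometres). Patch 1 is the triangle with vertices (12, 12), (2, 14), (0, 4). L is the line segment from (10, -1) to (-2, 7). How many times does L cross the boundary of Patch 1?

2

The segment meets the boundary at (0.294,5.471), (1.25,4.833).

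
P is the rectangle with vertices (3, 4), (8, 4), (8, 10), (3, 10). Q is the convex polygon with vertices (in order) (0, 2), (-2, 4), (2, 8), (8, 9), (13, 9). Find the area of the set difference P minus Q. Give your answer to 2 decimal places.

|P| = 30, |P∩Q| = 17.9716.
|P ∖ Q| = |P| − |P∩Q| = 30 − 17.9716 = 12.03.

12.03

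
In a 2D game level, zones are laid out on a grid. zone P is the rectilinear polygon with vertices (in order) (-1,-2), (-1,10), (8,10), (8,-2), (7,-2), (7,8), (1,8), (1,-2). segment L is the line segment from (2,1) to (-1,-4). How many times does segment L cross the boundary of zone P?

The segment meets the boundary at (0.2,-2), (1,-0.667).

2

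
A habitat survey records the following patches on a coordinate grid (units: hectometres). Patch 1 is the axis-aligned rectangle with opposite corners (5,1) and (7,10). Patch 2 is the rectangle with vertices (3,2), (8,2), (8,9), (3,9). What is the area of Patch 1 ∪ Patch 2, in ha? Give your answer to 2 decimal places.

By inclusion–exclusion:
Individual areas: |Patch 1| = 18, |Patch 2| = 35.
|Patch 1∩Patch 2|: x∈[5,7], y∈[2,9] → 2·7 = 14.
|Patch 1 ∪ Patch 2| = 53 − 14 = 39.00.

39.00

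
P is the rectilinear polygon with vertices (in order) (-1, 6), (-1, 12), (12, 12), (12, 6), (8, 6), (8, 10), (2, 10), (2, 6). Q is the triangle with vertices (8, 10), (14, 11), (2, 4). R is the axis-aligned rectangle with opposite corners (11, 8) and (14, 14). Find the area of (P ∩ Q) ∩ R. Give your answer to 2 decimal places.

The region (P ∩ Q) ∩ R is the polygon with vertices (11,9.25), (11,10.5), (12,10.667), (12,9.833).
By the shoelace formula its area is 1.04.

1.04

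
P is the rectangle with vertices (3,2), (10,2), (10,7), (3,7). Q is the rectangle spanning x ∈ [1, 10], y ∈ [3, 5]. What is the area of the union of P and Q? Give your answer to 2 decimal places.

By inclusion–exclusion:
Individual areas: |P| = 35, |Q| = 18.
|P∩Q|: x∈[3,10], y∈[3,5] → 7·2 = 14.
|P ∪ Q| = 53 − 14 = 39.00.

39.00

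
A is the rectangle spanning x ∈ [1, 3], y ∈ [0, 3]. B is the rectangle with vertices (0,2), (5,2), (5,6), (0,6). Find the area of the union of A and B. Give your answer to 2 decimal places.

By inclusion–exclusion:
Individual areas: |A| = 6, |B| = 20.
|A∩B|: x∈[1,3], y∈[2,3] → 2·1 = 2.
|A ∪ B| = 26 − 2 = 24.00.

24.00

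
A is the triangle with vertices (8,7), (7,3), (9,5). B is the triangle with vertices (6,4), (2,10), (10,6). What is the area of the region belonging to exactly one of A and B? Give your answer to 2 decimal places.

16.26

|A| = 3, |B| = 16, |A∩B| = 1.3714.
|A △ B| = |A| + |B| − 2·|A∩B| = 3 + 16 − 2.7429 = 16.26.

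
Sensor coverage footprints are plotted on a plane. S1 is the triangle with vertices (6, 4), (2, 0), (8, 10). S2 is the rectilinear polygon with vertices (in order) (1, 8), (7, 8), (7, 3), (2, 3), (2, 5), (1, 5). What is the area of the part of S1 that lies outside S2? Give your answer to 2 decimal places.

|S1| = 8, |S1∩S2| = 5.5.
|S1 ∖ S2| = |S1| − |S1∩S2| = 8 − 5.5 = 2.50.

2.50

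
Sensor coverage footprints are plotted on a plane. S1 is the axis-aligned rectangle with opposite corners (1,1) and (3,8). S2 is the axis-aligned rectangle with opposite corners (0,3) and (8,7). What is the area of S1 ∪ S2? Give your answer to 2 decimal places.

38.00

By inclusion–exclusion:
Individual areas: |S1| = 14, |S2| = 32.
|S1∩S2|: x∈[1,3], y∈[3,7] → 2·4 = 8.
|S1 ∪ S2| = 46 − 8 = 38.00.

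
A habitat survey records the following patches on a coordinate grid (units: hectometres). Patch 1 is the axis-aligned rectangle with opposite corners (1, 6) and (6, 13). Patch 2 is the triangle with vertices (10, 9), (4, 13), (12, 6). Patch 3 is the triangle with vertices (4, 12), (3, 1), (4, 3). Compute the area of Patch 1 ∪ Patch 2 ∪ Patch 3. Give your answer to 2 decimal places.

By inclusion–exclusion:
Individual areas: |Patch 1| = 35, |Patch 2| = 5, |Patch 3| = 4.5.
|Patch 1∩Patch 2| = 0.4167.
|Patch 1∩Patch 3| = 1.6364.
|Patch 2∩Patch 3| = 0.
|Patch 1∩Patch 2∩Patch 3| = 0.
|Patch 1 ∪ Patch 2 ∪ Patch 3| = 44.5 − 2.053 + 0 = 42.45.

42.45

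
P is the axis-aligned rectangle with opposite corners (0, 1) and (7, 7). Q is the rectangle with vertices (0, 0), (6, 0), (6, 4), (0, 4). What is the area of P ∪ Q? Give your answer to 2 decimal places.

48.00

By inclusion–exclusion:
Individual areas: |P| = 42, |Q| = 24.
|P∩Q|: x∈[0,6], y∈[1,4] → 6·3 = 18.
|P ∪ Q| = 66 − 18 = 48.00.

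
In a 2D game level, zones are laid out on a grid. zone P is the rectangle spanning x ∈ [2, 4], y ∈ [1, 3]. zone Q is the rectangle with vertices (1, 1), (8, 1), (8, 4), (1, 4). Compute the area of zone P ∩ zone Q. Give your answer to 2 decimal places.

4.00

|zone P∩zone Q|: x∈[2,4], y∈[1,3] → 2·2 = 4.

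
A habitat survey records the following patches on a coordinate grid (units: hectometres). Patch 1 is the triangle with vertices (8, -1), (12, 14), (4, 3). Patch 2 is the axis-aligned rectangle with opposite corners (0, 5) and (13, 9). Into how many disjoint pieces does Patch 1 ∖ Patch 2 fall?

2

Patch 1 ∖ Patch 2 splits into 2 disjoint pieces (area 19.3455, area 5.7576).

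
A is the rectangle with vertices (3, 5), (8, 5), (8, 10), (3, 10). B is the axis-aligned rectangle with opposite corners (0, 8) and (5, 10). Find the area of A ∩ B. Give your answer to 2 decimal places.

|A∩B|: x∈[3,5], y∈[8,10] → 2·2 = 4.

4.00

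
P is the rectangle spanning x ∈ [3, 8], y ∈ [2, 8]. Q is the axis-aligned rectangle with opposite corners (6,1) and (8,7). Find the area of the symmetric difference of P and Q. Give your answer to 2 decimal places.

|P∩Q|: x∈[6,8], y∈[2,7] → 2·5 = 10.
|P △ Q| = |P| + |Q| − 2·|P∩Q| = 30 + 12 − 20 = 22.00.

22.00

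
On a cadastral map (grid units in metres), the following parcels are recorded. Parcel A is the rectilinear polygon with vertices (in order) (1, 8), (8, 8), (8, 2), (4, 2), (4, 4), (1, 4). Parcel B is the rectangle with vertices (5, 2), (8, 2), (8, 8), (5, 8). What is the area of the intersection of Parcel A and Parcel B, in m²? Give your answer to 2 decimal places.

The intersection is the polygon with vertices (8,8), (8,2), (5,2), (5,8).
By the shoelace formula its area is 18.00.

18.00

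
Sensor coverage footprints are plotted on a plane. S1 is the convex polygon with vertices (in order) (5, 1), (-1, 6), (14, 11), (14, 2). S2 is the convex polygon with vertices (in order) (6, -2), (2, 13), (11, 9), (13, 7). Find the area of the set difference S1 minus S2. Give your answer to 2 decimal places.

|S1| = 93, |S1∩S2| = 51.3918.
|S1 ∖ S2| = |S1| − |S1∩S2| = 93 − 51.3918 = 41.61.

41.61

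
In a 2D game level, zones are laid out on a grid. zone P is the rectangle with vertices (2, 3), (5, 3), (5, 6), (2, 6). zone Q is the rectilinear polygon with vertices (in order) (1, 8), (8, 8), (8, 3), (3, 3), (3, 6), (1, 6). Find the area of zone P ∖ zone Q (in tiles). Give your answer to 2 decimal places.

|zone P| = 9, |zone P∩zone Q| = 6.
|zone P ∖ zone Q| = |zone P| − |zone P∩zone Q| = 9 − 6 = 3.00.

3.00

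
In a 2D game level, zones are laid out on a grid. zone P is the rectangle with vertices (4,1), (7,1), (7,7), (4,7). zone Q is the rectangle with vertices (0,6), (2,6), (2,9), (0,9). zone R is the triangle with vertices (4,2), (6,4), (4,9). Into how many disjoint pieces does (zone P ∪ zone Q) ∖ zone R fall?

2

(zone P ∪ zone Q) ∖ zone R splits into 2 disjoint pieces (area 11.8, area 6).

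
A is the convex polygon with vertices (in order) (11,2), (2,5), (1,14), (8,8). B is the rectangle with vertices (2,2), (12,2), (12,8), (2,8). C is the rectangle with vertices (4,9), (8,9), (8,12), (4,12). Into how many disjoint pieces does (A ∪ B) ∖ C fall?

1

(A ∪ B) ∖ C is a single connected region.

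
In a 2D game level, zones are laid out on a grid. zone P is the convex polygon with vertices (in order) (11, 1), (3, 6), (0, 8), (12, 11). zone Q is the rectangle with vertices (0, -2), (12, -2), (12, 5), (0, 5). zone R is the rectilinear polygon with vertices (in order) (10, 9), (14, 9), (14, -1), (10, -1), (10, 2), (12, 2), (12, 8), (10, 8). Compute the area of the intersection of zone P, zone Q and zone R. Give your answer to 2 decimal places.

0.74

The intersection is the polygon with vertices (11,1), (10,1.625), (10,2), (11.1,2).
By the shoelace formula its area is 0.74.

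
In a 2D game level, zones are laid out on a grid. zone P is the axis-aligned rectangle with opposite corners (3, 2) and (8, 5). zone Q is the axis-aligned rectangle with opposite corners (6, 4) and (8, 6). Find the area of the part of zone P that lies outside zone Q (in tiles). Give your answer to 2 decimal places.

|zone P∩zone Q|: x∈[6,8], y∈[4,5] → 2·1 = 2.
|zone P| = 15.
|zone P ∖ zone Q| = |zone P| − |zone P∩zone Q| = 15 − 2 = 13.00.

13.00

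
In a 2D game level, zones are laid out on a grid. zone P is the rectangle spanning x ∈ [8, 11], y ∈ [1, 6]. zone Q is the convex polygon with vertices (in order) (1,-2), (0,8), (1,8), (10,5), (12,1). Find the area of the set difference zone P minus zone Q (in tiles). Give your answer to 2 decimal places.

|zone P| = 15, |zone P∩zone Q| = 11.6667.
|zone P ∖ zone Q| = |zone P| − |zone P∩zone Q| = 15 − 11.6667 = 3.33.

3.33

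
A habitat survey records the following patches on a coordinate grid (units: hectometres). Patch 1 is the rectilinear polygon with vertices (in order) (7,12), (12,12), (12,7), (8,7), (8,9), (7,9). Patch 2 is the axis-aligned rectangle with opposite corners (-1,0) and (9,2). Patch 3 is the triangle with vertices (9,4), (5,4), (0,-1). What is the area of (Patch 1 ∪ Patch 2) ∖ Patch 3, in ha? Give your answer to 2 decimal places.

39.80

|Patch 1 ∪ Patch 2| = 43.
|(Patch 1 ∪ Patch 2) ∩ Patch 3| = 3.2.
|(Patch 1 ∪ Patch 2) ∖ Patch 3| = 43 − 3.2 = 39.80.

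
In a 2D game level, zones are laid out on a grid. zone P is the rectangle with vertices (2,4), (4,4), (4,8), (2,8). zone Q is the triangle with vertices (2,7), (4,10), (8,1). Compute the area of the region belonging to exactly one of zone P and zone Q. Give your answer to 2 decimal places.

|zone P| = 8, |zone Q| = 15, |zone P∩zone Q| = 3.6667.
|zone P △ zone Q| = |zone P| + |zone Q| − 2·|zone P∩zone Q| = 8 + 15 − 7.3333 = 15.67.

15.67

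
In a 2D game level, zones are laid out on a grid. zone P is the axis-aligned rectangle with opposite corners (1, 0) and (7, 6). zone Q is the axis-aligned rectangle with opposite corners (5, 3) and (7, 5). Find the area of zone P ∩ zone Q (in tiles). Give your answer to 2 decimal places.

|zone P∩zone Q|: x∈[5,7], y∈[3,5] → 2·2 = 4.

4.00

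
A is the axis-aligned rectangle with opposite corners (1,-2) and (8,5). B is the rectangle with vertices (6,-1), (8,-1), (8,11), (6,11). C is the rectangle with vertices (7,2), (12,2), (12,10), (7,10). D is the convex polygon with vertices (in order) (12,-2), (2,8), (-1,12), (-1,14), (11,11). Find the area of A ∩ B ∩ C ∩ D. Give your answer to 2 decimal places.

The intersection is the polygon with vertices (8,2), (7,3), (7,5), (8,5).
By the shoelace formula its area is 2.50.

2.50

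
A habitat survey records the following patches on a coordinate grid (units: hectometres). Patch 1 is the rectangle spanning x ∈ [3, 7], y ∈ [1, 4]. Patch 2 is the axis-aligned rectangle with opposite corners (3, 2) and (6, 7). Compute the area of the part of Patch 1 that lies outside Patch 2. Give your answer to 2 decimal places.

|Patch 1∩Patch 2|: x∈[3,6], y∈[2,4] → 3·2 = 6.
|Patch 1| = 12.
|Patch 1 ∖ Patch 2| = |Patch 1| − |Patch 1∩Patch 2| = 12 − 6 = 6.00.

6.00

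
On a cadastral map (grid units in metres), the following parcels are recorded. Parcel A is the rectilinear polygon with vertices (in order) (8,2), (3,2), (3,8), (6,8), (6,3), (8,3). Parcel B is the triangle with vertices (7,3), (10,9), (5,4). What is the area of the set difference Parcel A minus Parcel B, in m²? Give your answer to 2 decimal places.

19.25

|Parcel A| = 20, |Parcel A∩Parcel B| = 0.75.
|Parcel A ∖ Parcel B| = |Parcel A| − |Parcel A∩Parcel B| = 20 − 0.75 = 19.25.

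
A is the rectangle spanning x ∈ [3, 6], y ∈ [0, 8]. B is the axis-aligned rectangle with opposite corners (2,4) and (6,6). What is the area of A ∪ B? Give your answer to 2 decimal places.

By inclusion–exclusion:
Individual areas: |A| = 24, |B| = 8.
|A∩B|: x∈[3,6], y∈[4,6] → 3·2 = 6.
|A ∪ B| = 32 − 6 = 26.00.

26.00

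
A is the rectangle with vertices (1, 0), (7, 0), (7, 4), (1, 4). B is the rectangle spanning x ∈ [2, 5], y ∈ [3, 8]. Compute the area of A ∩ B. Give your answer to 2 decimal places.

|A∩B|: x∈[2,5], y∈[3,4] → 3·1 = 3.

3.00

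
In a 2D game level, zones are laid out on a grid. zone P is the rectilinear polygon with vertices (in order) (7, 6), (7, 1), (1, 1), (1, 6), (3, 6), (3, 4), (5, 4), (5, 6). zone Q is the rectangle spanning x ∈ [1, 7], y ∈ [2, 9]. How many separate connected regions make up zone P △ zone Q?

zone P △ zone Q splits into 2 disjoint pieces (area 6, area 22).

2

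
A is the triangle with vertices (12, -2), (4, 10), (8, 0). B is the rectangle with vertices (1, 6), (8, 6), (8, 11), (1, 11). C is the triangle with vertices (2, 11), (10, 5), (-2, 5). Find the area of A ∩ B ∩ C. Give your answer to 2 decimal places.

The intersection is the polygon with vertices (6.667,6), (5.6,6), (4.286,9.286), (4.667,9).
By the shoelace formula its area is 2.04.

2.04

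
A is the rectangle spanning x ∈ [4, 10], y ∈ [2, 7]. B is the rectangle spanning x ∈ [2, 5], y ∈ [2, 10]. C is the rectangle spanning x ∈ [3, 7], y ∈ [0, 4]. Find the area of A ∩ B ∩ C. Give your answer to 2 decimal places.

2.00

The intersection is the polygon with vertices (5,2), (4,2), (4,4), (5,4).
By the shoelace formula its area is 2.00.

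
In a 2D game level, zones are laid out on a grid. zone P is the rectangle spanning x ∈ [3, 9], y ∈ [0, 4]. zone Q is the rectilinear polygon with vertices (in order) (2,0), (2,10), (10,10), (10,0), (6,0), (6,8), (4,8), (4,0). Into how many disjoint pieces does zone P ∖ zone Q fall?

1

zone P ∖ zone Q is a single connected region.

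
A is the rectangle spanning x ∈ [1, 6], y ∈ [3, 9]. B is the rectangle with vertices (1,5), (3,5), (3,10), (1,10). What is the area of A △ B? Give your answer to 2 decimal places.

24.00

|A∩B|: x∈[1,3], y∈[5,9] → 2·4 = 8.
|A △ B| = |A| + |B| − 2·|A∩B| = 30 + 10 − 16 = 24.00.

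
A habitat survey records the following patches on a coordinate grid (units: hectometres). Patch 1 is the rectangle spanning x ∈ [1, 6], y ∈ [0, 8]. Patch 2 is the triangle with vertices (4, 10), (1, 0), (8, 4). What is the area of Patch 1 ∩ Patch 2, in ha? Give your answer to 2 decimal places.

22.92

The intersection is the polygon with vertices (6,2.857), (1,0), (3.4,8), (5.333,8), (6,7).
By the shoelace formula its area is 22.92.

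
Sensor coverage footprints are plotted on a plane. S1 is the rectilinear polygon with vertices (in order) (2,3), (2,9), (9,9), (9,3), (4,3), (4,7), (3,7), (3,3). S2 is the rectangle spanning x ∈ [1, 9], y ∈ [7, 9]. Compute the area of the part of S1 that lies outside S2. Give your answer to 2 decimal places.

|S1| = 38, |S1∩S2| = 14.
|S1 ∖ S2| = |S1| − |S1∩S2| = 38 − 14 = 24.00.

24.00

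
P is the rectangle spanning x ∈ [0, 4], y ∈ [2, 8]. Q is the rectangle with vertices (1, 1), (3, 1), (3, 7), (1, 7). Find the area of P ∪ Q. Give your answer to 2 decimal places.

By inclusion–exclusion:
Individual areas: |P| = 24, |Q| = 12.
|P∩Q|: x∈[1,3], y∈[2,7] → 2·5 = 10.
|P ∪ Q| = 36 − 10 = 26.00.

26.00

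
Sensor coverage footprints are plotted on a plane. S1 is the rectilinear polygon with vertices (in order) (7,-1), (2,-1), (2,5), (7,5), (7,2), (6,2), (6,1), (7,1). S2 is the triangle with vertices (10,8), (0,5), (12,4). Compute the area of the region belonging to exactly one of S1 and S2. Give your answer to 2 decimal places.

48.25

|S1| = 29, |S2| = 23, |S1∩S2| = 1.875.
|S1 △ S2| = |S1| + |S2| − 2·|S1∩S2| = 29 + 23 − 3.75 = 48.25.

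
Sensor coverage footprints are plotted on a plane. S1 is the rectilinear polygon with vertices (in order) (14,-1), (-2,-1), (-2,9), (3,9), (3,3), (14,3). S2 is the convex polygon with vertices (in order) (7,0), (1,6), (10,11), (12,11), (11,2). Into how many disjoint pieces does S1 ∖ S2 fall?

1

S1 ∖ S2 is a single connected region.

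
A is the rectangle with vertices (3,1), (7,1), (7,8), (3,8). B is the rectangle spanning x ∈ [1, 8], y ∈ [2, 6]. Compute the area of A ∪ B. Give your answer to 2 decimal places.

40.00

By inclusion–exclusion:
Individual areas: |A| = 28, |B| = 28.
|A∩B|: x∈[3,7], y∈[2,6] → 4·4 = 16.
|A ∪ B| = 56 − 16 = 40.00.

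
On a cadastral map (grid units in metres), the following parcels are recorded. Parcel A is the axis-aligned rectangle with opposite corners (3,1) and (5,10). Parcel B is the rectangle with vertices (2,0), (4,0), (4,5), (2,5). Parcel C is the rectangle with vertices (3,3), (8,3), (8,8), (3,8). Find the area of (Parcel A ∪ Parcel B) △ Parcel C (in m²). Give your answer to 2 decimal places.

29.00

|Parcel A ∪ Parcel B| = 24.
|(Parcel A ∪ Parcel B) ∩ Parcel C| = 10.
|(Parcel A ∪ Parcel B) △ Parcel C| = 24 + 25 − 20 = 29.00.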